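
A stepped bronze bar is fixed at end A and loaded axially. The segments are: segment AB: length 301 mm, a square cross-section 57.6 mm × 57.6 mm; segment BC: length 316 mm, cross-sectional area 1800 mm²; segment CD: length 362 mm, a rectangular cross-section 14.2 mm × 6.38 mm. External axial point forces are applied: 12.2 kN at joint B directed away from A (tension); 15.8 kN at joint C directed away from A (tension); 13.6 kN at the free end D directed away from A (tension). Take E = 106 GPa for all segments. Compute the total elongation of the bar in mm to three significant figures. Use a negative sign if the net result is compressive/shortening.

Internal axial forces (sectioning from the free end, tension +): N_CD = 13.6 kN, N_BC = 29.4 kN, N_AB = 41.6 kN.
A_AB = 3318 mm².
A_CD = 90.6 mm².
δ_AB = 41600·301/(3318·106000) = 0.0356 mm
δ_BC = 29400·316/(1800·106000) = 0.04869 mm
δ_CD = 13600·362/(90.6·106000) = 0.5127 mm
δ = Σδ_i = 0.597 mm.

0.597 mm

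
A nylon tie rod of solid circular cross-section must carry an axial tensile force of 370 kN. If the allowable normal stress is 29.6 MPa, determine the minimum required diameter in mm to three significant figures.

126 mm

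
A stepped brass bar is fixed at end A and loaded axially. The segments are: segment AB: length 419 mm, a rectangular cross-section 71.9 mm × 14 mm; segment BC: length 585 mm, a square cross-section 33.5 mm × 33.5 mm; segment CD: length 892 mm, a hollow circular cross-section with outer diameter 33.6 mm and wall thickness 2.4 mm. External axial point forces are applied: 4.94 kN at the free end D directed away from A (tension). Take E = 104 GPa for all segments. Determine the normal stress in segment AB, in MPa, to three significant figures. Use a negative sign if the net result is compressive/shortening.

4.91 MPa

Internal axial forces (sectioning from the free end, tension +): N_CD = 4.94 kN, N_BC = 4.94 kN, N_AB = 4.94 kN.
A_AB = 1007 mm².
σ_AB = N_AB/A_AB = 4940/1007 = 4.908 MPa.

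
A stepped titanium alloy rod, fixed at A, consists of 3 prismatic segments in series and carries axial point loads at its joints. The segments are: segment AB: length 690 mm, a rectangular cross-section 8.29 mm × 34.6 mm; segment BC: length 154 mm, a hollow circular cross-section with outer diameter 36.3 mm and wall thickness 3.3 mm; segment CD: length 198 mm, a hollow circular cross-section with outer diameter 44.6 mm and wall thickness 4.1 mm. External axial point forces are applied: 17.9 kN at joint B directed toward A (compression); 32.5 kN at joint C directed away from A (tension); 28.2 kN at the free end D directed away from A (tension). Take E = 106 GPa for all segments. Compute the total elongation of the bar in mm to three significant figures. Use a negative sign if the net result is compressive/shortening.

Internal axial forces (sectioning from the free end, tension +): N_CD = 28.2 kN, N_BC = 60.7 kN, N_AB = 42.8 kN.
A_AB = 286.8 mm².
A_BC = 342.1 mm².
A_CD = 521.7 mm².
δ_AB = 42800·690/(286.8·106000) = 0.9713 mm
δ_BC = 60700·154/(342.1·106000) = 0.2578 mm
δ_CD = 28200·198/(521.7·106000) = 0.101 mm
δ = Σδ_i = 1.33 mm.

1.33 mm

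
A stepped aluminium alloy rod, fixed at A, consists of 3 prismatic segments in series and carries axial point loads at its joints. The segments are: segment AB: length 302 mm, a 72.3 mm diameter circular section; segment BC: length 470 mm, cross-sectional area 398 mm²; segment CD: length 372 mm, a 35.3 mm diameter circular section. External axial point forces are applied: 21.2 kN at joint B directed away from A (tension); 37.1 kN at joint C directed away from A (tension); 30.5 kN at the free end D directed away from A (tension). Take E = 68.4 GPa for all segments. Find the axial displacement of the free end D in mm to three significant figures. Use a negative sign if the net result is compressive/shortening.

1.43 mm

Internal axial forces (sectioning from the free end, tension +): N_CD = 30.5 kN, N_BC = 67.6 kN, N_AB = 88.8 kN.
A_AB = 4106 mm².
A_CD = 978.7 mm².
δ_AB = 88800·302/(4106·68400) = 0.0955 mm
δ_BC = 67600·470/(398·68400) = 1.167 mm
δ_CD = 30500·372/(978.7·68400) = 0.1695 mm
δ = Σδ_i = 1.432 mm.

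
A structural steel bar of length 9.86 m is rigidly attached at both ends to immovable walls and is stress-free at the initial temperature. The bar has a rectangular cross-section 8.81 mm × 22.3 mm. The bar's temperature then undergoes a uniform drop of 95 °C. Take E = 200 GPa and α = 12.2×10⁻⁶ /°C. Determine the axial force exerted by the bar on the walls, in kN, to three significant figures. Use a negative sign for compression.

45.5 kN

Free thermal expansion αLΔT = 12.2e-6 · 9860 · -95 = -11.43 mm.
The walls impose strain ε = −(-11.43)/9860 = 1.1590e-03; σ = Eε = 200000 · 1.1590e-03 = 231.8 MPa.
Wall reaction R = σ·A = 231.8·196.5 = 45540 N = 45.54 kN.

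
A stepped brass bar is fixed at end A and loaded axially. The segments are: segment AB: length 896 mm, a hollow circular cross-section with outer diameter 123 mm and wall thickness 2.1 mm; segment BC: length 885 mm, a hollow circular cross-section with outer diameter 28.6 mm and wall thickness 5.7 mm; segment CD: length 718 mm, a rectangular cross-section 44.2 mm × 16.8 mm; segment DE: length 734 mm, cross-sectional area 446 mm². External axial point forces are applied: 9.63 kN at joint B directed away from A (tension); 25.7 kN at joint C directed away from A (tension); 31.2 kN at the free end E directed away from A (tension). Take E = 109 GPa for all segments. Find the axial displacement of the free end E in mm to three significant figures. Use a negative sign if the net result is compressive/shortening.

Internal axial forces (sectioning from the free end, tension +): N_DE = 31.2 kN, N_CD = 31.2 kN, N_BC = 56.9 kN, N_AB = 66.53 kN.
A_AB = 797.6 mm².
A_BC = 410.1 mm².
A_CD = 742.6 mm².
δ_AB = 66530·896/(797.6·109000) = 0.6857 mm
δ_BC = 56900·885/(410.1·109000) = 1.127 mm
δ_CD = 31200·718/(742.6·109000) = 0.2768 mm
δ_DE = 31200·734/(446·109000) = 0.4711 mm
δ = Σδ_i = 2.56 mm.

2.56 mm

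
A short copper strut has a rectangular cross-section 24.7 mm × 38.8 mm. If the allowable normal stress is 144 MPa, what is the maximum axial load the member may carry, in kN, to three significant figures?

A = 958.4 mm².
P_max = σ_allow · A = 144 · 958.4 = 138000 N = 138 kN.

138 kN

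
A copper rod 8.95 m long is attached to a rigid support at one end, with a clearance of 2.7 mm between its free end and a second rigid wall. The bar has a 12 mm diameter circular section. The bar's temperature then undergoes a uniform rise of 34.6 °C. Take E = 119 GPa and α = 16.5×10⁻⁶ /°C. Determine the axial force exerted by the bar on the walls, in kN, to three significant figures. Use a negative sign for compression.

-3.62 kN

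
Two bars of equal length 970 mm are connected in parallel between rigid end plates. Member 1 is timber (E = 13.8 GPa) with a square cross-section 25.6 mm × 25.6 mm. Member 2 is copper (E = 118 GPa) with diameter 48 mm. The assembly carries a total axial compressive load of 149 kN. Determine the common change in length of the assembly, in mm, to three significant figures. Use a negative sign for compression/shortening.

-0.649 mm

A_1 = 655.4 mm².
A_2 = 1810 mm².
Equal strain + equilibrium ⇒ each member carries load in proportion to AE: A₁E₁ = 9044000 N, A₂E₂ = 213500000 N, ΣAE = 222600000 N.
δ = PL/ΣAE = -149000·970/222600000 = -0.6494 mm.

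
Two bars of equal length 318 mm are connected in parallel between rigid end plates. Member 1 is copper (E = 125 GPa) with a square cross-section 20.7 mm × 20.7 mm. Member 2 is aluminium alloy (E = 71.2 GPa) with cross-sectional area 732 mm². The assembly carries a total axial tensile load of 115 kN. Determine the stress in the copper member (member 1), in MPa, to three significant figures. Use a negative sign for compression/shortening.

A_1 = 428.5 mm².
Equal strain + equilibrium ⇒ each member carries load in proportion to AE: A₁E₁ = 53560000 N, A₂E₂ = 52120000 N, ΣAE = 105700000 N.
σ₁ = P·E₁/ΣAE = 115000·125000/105700000 = 136 MPa.

136 MPa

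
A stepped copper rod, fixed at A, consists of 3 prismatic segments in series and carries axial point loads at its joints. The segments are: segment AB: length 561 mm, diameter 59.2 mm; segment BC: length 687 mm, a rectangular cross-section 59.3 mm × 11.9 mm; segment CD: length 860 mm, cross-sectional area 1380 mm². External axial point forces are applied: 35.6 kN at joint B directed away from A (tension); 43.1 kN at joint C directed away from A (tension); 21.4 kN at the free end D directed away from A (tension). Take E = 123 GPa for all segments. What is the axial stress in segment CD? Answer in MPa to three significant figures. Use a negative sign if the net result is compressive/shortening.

Internal axial forces (sectioning from the free end, tension +): N_CD = 21.4 kN, N_BC = 64.5 kN, N_AB = 100.1 kN.
σ_CD = N_CD/A_CD = 21400/1380 = 15.51 MPa.

15.5 MPa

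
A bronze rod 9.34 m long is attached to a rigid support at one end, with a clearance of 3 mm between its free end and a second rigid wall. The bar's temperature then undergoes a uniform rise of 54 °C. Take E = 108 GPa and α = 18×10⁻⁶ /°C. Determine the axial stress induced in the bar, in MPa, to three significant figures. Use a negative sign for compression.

-70.3 MPa

Free thermal expansion αLΔT = 18e-6 · 9340 · 54 = 9.078 mm.
The walls engage after the gap closes; constrained expansion = 9.078 − 3 = 6.078 mm.
The walls impose strain ε = −(6.078)/9340 = -6.5080e-04; σ = Eε = 108000 · -6.5080e-04 = -70.29 MPa.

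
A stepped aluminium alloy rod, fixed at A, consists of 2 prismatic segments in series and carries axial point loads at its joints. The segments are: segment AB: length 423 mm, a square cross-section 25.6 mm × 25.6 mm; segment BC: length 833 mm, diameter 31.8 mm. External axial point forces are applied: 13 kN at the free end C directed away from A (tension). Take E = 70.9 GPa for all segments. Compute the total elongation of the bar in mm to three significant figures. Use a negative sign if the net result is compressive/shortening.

0.311 mm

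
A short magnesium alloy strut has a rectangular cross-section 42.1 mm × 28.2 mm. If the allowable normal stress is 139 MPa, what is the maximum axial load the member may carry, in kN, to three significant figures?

165 kN

A = 1187 mm².
P_max = σ_allow · A = 139 · 1187 = 165000 N = 165 kN.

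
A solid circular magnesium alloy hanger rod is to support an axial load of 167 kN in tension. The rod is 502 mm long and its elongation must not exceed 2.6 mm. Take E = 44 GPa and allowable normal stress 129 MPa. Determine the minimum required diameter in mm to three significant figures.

40.6 mm

Required area A ≥ P/σ_allow = 167000/129 = 1295 mm².
For a solid circular section, d ≥ √(4A/π) = 40.6 mm.
Elongation limit: A ≥ PL/(Eδ_allow) = 167000·502/(44000·2.6) = 732.8 mm² ⇒ d ≥ 30.55 mm.
The stress limit governs.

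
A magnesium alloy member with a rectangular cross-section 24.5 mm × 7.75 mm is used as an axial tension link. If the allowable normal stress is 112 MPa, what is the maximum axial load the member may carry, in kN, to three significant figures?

21.3 kN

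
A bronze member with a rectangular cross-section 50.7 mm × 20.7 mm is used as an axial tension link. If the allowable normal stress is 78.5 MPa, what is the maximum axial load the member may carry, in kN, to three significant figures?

A = 1049 mm².
P_max = σ_allow · A = 78.5 · 1049 = 82380 N = 82.38 kN.

82.4 kN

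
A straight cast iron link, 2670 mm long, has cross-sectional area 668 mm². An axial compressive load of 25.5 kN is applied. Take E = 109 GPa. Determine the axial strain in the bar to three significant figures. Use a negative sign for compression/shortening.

-3.50e-04

σ = N/A = -38.17 MPa; ε = σ/E = -38.17/109000 = -3.502e-04.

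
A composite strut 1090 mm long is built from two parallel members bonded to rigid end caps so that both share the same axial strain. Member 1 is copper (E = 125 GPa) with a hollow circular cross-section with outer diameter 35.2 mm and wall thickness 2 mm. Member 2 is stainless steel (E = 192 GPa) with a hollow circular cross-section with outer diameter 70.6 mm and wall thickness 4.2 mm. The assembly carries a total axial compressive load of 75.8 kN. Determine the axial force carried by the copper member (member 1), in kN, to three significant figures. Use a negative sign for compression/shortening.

-10.2 kN

A_1 = 208.6 mm².
A_2 = 876.1 mm².
Equal strain + equilibrium ⇒ each member carries load in proportion to AE: A₁E₁ = 26080000 N, A₂E₂ = 168200000 N, ΣAE = 194300000 N.
F₁ = P·A₁E₁/ΣAE = -75800·26080000/194300000 = -10170 N.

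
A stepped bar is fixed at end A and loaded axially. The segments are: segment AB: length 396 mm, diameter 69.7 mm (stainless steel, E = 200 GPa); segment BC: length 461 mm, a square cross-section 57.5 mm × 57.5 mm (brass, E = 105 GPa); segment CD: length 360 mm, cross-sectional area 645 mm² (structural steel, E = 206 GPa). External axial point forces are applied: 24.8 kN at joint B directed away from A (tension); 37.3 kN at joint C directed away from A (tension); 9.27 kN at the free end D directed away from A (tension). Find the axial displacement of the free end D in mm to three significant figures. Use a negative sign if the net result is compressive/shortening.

Internal axial forces (sectioning from the free end, tension +): N_CD = 9.27 kN, N_BC = 46.57 kN, N_AB = 71.37 kN.
A_AB = 3816 mm².
A_BC = 3306 mm².
δ_AB = 71370·396/(3816·200000) = 0.03704 mm
δ_BC = 46570·461/(3306·105000) = 0.06184 mm
δ_CD = 9270·360/(645·206000) = 0.02512 mm
δ = Σδ_i = 0.124 mm.

0.124 mm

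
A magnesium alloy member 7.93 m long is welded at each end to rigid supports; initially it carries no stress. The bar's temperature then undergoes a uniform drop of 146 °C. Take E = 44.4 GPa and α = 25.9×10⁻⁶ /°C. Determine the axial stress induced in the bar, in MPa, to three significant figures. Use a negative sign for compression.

Free thermal expansion αLΔT = 25.9e-6 · 7930 · -146 = -29.99 mm.
The walls impose strain ε = −(-29.99)/7930 = 3.7814e-03; σ = Eε = 44400 · 3.7814e-03 = 167.9 MPa.

168 MPa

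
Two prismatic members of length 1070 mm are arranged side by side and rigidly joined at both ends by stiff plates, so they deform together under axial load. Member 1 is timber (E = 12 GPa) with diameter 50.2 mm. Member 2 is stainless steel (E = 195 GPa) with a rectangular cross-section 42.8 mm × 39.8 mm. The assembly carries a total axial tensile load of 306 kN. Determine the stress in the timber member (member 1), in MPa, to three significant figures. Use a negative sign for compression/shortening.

10.3 MPa

A_1 = 1979 mm².
A_2 = 1703 mm².
Equal strain + equilibrium ⇒ each member carries load in proportion to AE: A₁E₁ = 23750000 N, A₂E₂ = 332200000 N, ΣAE = 355900000 N.
σ₁ = P·E₁/ΣAE = 306000·12000/355900000 = 10.32 MPa.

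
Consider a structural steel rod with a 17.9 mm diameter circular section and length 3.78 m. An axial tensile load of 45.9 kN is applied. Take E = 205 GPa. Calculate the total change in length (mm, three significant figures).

A = 251.6 mm².
δ_mech = NL/(AE) = 45900·3780/(251.6·205000) = 3.363 mm.

3.36 mm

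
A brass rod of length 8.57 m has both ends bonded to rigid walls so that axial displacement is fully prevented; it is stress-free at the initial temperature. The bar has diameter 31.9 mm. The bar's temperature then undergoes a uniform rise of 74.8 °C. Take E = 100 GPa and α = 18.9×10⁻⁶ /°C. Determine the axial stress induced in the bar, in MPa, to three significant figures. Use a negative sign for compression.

-141 MPa

Free thermal expansion αLΔT = 18.9e-6 · 8570 · 74.8 = 12.12 mm.
The walls impose strain ε = −(12.12)/8570 = -1.4137e-03; σ = Eε = 100000 · -1.4137e-03 = -141.4 MPa.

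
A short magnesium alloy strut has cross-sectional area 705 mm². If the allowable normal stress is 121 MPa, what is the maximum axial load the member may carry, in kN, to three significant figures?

P_max = σ_allow · A = 121 · 705 = 85300 N = 85.31 kN.

85.3 kN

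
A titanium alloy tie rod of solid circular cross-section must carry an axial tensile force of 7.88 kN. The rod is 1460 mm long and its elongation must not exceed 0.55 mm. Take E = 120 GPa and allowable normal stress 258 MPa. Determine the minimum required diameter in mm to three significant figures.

14.9 mm

Required area A ≥ P/σ_allow = 7880/258 = 30.54 mm².
For a solid circular section, d ≥ √(4A/π) = 6.236 mm.
Elongation limit: A ≥ PL/(Eδ_allow) = 7880·1460/(120000·0.55) = 174.3 mm² ⇒ d ≥ 14.9 mm.
The elongation limit governs.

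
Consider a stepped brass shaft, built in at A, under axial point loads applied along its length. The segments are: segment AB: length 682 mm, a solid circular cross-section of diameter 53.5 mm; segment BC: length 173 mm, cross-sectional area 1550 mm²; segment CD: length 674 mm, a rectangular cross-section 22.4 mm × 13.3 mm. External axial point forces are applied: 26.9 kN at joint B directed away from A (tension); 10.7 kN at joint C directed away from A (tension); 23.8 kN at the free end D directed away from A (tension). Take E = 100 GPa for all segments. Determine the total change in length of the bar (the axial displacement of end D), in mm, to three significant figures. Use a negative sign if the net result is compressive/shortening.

Internal axial forces (sectioning from the free end, tension +): N_CD = 23.8 kN, N_BC = 34.5 kN, N_AB = 61.4 kN.
A_AB = 2248 mm².
A_CD = 297.9 mm².
δ_AB = 61400·682/(2248·100000) = 0.1863 mm
δ_BC = 34500·173/(1550·100000) = 0.03851 mm
δ_CD = 23800·674/(297.9·100000) = 0.5384 mm
δ = Σδ_i = 0.7632 mm.

0.763 mm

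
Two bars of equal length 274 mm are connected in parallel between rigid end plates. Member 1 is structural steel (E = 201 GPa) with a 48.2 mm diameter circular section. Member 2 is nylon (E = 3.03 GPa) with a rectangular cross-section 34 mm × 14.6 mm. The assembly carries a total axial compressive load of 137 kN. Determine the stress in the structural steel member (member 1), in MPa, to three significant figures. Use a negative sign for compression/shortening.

-74.8 MPa

A_1 = 1825 mm².
A_2 = 496.4 mm².
Equal strain + equilibrium ⇒ each member carries load in proportion to AE: A₁E₁ = 366800000 N, A₂E₂ = 1504000 N, ΣAE = 368300000 N.
σ₁ = P·E₁/ΣAE = -137000·201000/368300000 = -74.78 MPa.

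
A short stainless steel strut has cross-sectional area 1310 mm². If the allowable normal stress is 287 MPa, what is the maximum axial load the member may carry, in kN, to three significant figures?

376 kN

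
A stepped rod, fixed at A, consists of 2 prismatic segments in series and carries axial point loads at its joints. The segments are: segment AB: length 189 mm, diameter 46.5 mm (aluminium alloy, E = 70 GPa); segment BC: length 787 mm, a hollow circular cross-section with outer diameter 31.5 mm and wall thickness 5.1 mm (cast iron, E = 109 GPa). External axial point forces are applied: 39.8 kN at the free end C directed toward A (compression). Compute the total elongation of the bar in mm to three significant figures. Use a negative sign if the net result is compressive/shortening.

Internal axial forces (sectioning from the free end, tension +): N_BC = -39.8 kN, N_AB = -39.8 kN.
A_AB = 1698 mm².
A_BC = 423 mm².
δ_AB = -39800·189/(1698·70000) = -0.06328 mm
δ_BC = -39800·787/(423·109000) = -0.6794 mm
δ = Σδ_i = -0.7426 mm.

-0.743 mm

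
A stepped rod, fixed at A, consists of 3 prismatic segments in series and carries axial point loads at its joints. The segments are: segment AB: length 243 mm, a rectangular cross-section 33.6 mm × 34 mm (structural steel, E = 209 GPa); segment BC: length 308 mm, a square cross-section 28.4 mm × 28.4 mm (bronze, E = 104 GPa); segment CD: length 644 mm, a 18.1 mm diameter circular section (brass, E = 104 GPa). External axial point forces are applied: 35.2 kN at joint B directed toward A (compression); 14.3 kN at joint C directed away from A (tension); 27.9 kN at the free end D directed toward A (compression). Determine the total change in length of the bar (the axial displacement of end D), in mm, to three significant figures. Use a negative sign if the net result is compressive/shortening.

-0.771 mm

Internal axial forces (sectioning from the free end, tension +): N_CD = -27.9 kN, N_BC = -13.6 kN, N_AB = -48.8 kN.
A_AB = 1142 mm².
A_BC = 806.6 mm².
A_CD = 257.3 mm².
δ_AB = -48800·243/(1142·209000) = -0.04967 mm
δ_BC = -13600·308/(806.6·104000) = -0.04994 mm
δ_CD = -27900·644/(257.3·104000) = -0.6714 mm
δ = Σδ_i = -0.771 mm.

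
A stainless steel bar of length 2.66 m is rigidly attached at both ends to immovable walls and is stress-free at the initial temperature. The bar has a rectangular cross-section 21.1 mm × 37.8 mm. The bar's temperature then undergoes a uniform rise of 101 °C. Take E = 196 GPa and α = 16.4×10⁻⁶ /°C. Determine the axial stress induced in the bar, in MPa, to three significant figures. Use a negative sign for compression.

Free thermal expansion αLΔT = 16.4e-6 · 2660 · 101 = 4.406 mm.
The walls impose strain ε = −(4.406)/2660 = -1.6564e-03; σ = Eε = 196000 · -1.6564e-03 = -324.7 MPa.

-325 MPa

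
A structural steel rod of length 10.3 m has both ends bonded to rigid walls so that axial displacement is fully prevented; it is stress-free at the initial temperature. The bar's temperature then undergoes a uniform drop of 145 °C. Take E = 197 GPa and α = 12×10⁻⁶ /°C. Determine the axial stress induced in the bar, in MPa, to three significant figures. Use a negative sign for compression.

343 MPa

Free thermal expansion αLΔT = 12e-6 · 10300 · -145 = -17.92 mm.
The walls impose strain ε = −(-17.92)/10300 = 1.7400e-03; σ = Eε = 197000 · 1.7400e-03 = 342.8 MPa.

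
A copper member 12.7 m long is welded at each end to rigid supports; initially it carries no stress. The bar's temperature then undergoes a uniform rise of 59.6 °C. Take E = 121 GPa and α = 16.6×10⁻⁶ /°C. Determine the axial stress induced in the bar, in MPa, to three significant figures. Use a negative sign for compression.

-120 MPa

Free thermal expansion αLΔT = 16.6e-6 · 12700 · 59.6 = 12.56 mm.
The walls impose strain ε = −(12.56)/12700 = -9.8936e-04; σ = Eε = 121000 · -9.8936e-04 = -119.7 MPa.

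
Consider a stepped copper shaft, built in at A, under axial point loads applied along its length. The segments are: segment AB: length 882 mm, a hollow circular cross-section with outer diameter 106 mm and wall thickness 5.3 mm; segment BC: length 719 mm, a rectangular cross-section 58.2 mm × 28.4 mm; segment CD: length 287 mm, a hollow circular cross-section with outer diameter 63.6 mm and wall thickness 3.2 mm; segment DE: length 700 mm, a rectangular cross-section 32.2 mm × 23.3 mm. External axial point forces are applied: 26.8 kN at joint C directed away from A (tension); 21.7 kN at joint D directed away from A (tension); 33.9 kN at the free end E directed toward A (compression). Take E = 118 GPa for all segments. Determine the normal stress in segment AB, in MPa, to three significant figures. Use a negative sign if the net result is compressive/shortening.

Internal axial forces (sectioning from the free end, tension +): N_DE = -33.9 kN, N_CD = -12.2 kN, N_BC = 14.6 kN, N_AB = 14.6 kN.
A_AB = 1677 mm².
σ_AB = N_AB/A_AB = 14600/1677 = 8.708 MPa.

8.71 MPa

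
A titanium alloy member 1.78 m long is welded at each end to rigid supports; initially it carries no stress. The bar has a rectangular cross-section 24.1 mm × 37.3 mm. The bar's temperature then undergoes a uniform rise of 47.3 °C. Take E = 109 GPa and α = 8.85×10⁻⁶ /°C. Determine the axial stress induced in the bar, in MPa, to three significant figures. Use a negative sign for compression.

-45.6 MPa

Free thermal expansion αLΔT = 8.85e-6 · 1780 · 47.3 = 0.7451 mm.
The walls impose strain ε = −(0.7451)/1780 = -4.1861e-04; σ = Eε = 109000 · -4.1861e-04 = -45.63 MPa.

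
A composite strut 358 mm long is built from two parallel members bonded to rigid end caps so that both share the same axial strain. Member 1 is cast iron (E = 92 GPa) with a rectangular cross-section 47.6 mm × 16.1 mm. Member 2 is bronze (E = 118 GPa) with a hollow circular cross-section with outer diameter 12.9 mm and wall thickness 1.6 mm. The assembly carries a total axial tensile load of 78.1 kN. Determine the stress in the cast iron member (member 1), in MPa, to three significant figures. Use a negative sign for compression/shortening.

A_1 = 766.4 mm².
A_2 = 56.8 mm².
Equal strain + equilibrium ⇒ each member carries load in proportion to AE: A₁E₁ = 70510000 N, A₂E₂ = 6702000 N, ΣAE = 77210000 N.
σ₁ = P·E₁/ΣAE = 78100·92000/77210000 = 93.06 MPa.

93.1 MPa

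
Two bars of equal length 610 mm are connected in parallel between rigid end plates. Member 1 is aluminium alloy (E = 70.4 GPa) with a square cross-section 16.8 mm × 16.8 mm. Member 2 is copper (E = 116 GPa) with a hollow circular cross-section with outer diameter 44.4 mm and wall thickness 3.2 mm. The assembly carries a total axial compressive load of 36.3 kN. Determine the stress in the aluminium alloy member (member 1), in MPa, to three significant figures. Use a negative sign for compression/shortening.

-37.6 MPa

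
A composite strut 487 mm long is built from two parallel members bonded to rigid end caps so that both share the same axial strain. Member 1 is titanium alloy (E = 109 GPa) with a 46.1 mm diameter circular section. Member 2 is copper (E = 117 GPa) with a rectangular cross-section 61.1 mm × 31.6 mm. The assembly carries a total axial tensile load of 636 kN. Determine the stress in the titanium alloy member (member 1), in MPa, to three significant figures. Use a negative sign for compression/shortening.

170 MPa

A_1 = 1669 mm².
A_2 = 1931 mm².
Equal strain + equilibrium ⇒ each member carries load in proportion to AE: A₁E₁ = 181900000 N, A₂E₂ = 225900000 N, ΣAE = 407800000 N.
σ₁ = P·E₁/ΣAE = 636000·109000/407800000 = 170 MPa.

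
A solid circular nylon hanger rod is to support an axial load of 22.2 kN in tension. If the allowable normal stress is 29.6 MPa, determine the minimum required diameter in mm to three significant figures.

30.9 mm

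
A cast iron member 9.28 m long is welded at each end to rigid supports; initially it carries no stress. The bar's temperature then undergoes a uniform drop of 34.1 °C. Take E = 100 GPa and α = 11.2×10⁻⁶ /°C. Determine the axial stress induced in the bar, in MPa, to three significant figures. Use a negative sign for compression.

38.2 MPa

Free thermal expansion αLΔT = 11.2e-6 · 9280 · -34.1 = -3.544 mm.
The walls impose strain ε = −(-3.544)/9280 = 3.8192e-04; σ = Eε = 100000 · 3.8192e-04 = 38.19 MPa.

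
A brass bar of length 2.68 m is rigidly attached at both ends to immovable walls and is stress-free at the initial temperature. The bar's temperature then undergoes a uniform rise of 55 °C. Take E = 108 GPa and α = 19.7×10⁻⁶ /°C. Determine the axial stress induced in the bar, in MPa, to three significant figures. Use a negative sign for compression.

-117 MPa

Free thermal expansion αLΔT = 19.7e-6 · 2680 · 55 = 2.904 mm.
The walls impose strain ε = −(2.904)/2680 = -1.0835e-03; σ = Eε = 108000 · -1.0835e-03 = -117 MPa.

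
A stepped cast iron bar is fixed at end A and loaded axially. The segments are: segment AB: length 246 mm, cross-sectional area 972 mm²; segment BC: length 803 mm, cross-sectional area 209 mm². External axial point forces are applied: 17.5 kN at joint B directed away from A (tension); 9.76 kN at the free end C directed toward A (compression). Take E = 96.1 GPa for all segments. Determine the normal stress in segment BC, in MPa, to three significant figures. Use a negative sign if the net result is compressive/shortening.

-46.7 MPa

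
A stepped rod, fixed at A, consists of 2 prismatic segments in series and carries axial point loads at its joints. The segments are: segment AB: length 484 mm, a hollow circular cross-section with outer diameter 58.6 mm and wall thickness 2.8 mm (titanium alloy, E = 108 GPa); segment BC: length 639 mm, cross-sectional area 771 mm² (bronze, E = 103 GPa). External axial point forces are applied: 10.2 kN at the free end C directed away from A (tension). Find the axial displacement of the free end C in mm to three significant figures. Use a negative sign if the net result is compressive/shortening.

0.175 mm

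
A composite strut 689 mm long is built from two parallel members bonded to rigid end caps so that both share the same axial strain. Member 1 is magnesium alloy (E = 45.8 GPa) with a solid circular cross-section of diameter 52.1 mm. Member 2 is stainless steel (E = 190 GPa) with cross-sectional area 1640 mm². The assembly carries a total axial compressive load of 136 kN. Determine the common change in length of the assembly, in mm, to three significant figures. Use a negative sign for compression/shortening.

A_1 = 2132 mm².
Equal strain + equilibrium ⇒ each member carries load in proportion to AE: A₁E₁ = 97640000 N, A₂E₂ = 311600000 N, ΣAE = 409200000 N.
δ = PL/ΣAE = -136000·689/409200000 = -0.229 mm.

-0.229 mm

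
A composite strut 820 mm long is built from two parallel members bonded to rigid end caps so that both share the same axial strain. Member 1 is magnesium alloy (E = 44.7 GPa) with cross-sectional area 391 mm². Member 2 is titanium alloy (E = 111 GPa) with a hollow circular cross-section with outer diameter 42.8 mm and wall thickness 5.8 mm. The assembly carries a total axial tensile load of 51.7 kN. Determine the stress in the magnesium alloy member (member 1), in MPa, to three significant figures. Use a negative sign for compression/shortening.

A_2 = 674.2 mm².
Equal strain + equilibrium ⇒ each member carries load in proportion to AE: A₁E₁ = 17480000 N, A₂E₂ = 74830000 N, ΣAE = 92310000 N.
σ₁ = P·E₁/ΣAE = 51700·44700/92310000 = 25.03 MPa.

25.0 MPa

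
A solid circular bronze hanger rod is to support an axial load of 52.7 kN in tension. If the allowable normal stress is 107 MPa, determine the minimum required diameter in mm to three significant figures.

25.0 mm

Required area A ≥ P/σ_allow = 52700/107 = 492.5 mm².
For a solid circular section, d ≥ √(4A/π) = 25.04 mm.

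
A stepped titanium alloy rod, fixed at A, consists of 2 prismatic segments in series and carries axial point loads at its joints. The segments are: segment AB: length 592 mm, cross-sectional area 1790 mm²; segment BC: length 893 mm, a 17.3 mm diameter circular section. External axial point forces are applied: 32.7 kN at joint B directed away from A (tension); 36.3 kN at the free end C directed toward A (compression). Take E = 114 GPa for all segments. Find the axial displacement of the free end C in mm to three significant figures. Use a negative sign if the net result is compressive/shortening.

-1.22 mm

Internal axial forces (sectioning from the free end, tension +): N_BC = -36.3 kN, N_AB = -3.6 kN.
A_BC = 235.1 mm².
δ_AB = -3600·592/(1790·114000) = -0.01044 mm
δ_BC = -36300·893/(235.1·114000) = -1.21 mm
δ = Σδ_i = -1.22 mm.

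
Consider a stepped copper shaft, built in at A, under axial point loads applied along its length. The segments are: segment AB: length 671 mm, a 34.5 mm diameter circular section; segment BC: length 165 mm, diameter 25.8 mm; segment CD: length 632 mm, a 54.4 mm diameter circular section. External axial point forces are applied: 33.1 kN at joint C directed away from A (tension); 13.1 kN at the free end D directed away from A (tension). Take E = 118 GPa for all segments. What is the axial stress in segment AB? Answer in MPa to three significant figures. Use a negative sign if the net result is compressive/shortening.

Internal axial forces (sectioning from the free end, tension +): N_CD = 13.1 kN, N_BC = 46.2 kN, N_AB = 46.2 kN.
A_AB = 934.8 mm².
σ_AB = N_AB/A_AB = 46200/934.8 = 49.42 MPa.

49.4 MPa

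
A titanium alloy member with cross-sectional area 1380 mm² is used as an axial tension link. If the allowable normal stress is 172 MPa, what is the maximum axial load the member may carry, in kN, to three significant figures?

237 kN

P_max = σ_allow · A = 172 · 1380 = 237400 N = 237.4 kN.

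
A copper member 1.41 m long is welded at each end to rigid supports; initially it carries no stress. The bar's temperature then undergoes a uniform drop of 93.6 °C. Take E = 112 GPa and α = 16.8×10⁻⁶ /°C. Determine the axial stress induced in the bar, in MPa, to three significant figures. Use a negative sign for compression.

176 MPa

Free thermal expansion αLΔT = 16.8e-6 · 1410 · -93.6 = -2.217 mm.
The walls impose strain ε = −(-2.217)/1410 = 1.5725e-03; σ = Eε = 112000 · 1.5725e-03 = 176.1 MPa.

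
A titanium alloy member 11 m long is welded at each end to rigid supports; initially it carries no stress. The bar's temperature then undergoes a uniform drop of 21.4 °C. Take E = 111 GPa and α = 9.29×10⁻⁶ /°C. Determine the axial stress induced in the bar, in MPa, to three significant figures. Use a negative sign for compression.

Free thermal expansion αLΔT = 9.29e-6 · 11000 · -21.4 = -2.187 mm.
The walls impose strain ε = −(-2.187)/11000 = 1.9881e-04; σ = Eε = 111000 · 1.9881e-04 = 22.07 MPa.

22.1 MPa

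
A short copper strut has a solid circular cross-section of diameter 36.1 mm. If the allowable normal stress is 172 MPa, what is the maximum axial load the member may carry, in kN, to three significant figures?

A = 1024 mm².
P_max = σ_allow · A = 172 · 1024 = 176000 N = 176 kN.

176 kN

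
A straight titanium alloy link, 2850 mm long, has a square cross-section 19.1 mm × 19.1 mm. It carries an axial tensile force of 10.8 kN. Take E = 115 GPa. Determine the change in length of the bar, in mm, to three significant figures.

0.734 mm

A = 364.8 mm².
δ_mech = NL/(AE) = 10800·2850/(364.8·115000) = 0.7337 mm.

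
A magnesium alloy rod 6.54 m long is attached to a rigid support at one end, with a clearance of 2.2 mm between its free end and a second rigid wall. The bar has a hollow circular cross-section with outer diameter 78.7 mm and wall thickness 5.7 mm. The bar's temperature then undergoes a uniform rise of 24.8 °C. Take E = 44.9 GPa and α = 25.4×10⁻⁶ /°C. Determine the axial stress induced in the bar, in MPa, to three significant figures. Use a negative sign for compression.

-13.2 MPa

Free thermal expansion αLΔT = 25.4e-6 · 6540 · 24.8 = 4.12 mm.
The walls engage after the gap closes; constrained expansion = 4.12 − 2.2 = 1.92 mm.
The walls impose strain ε = −(1.92)/6540 = -2.9353e-04; σ = Eε = 44900 · -2.9353e-04 = -13.18 MPa.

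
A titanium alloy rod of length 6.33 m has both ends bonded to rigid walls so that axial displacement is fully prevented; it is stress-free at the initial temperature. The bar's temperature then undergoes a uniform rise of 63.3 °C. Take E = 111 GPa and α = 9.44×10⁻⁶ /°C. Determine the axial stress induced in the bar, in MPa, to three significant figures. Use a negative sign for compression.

Free thermal expansion αLΔT = 9.44e-6 · 6330 · 63.3 = 3.783 mm.
The walls impose strain ε = −(3.783)/6330 = -5.9755e-04; σ = Eε = 111000 · -5.9755e-04 = -66.33 MPa.

-66.3 MPa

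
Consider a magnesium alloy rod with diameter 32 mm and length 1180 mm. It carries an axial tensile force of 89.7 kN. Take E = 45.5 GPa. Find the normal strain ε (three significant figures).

0.00245

A = 804.2 mm².
σ = N/A = 111.5 MPa; ε = σ/E = 111.5/45500 = 2.451e-03.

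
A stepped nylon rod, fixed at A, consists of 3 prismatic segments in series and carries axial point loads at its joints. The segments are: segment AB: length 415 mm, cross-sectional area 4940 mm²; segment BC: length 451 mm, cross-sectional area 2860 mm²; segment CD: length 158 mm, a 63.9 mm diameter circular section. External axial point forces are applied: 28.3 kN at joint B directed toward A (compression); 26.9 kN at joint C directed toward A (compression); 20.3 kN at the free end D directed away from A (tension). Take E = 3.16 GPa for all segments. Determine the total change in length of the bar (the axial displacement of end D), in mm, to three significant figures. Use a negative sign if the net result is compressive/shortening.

Internal axial forces (sectioning from the free end, tension +): N_CD = 20.3 kN, N_BC = -6.6 kN, N_AB = -34.9 kN.
A_CD = 3207 mm².
δ_AB = -34900·415/(4940·3160) = -0.9278 mm
δ_BC = -6600·451/(2860·3160) = -0.3294 mm
δ_CD = 20300·158/(3207·3160) = 0.3165 mm
δ = Σδ_i = -0.9407 mm.

-0.941 mm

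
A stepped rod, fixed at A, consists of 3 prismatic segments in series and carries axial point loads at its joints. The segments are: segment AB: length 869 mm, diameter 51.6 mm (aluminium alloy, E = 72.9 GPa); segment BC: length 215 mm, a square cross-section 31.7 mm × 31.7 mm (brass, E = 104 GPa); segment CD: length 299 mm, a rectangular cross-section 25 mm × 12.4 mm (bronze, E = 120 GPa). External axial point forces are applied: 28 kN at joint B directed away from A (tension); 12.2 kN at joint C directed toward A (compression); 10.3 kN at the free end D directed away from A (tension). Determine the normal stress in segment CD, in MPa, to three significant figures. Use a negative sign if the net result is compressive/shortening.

33.2 MPa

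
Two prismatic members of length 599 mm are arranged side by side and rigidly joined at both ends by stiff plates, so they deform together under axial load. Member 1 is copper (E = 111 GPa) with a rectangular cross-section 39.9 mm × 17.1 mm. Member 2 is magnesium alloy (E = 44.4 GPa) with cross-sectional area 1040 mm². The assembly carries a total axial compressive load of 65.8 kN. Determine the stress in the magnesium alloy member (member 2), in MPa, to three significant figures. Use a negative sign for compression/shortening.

-24.0 MPa

A_1 = 682.3 mm².
Equal strain + equilibrium ⇒ each member carries load in proportion to AE: A₁E₁ = 75730000 N, A₂E₂ = 46180000 N, ΣAE = 121900000 N.
σ₂ = P·E₂/ΣAE = -65800·44400/121900000 = -23.96 MPa.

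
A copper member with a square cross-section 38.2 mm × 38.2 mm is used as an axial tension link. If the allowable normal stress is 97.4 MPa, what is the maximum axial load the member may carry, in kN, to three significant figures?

142 kN

A = 1459 mm².
P_max = σ_allow · A = 97.4 · 1459 = 142100 N = 142.1 kN.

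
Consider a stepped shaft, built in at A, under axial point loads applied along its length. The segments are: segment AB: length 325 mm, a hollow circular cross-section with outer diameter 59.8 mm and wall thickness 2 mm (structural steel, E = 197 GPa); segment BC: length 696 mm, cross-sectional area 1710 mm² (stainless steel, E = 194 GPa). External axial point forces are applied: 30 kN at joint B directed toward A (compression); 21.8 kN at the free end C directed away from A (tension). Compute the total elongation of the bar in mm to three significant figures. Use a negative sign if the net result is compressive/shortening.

Internal axial forces (sectioning from the free end, tension +): N_BC = 21.8 kN, N_AB = -8.2 kN.
A_AB = 363.2 mm².
δ_AB = -8200·325/(363.2·197000) = -0.03725 mm
δ_BC = 21800·696/(1710·194000) = 0.04574 mm
δ = Σδ_i = 0.008487 mm.

0.00849 mm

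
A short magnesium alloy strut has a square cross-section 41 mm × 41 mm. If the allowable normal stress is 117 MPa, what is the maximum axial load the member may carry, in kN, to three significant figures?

197 kN

A = 1681 mm².
P_max = σ_allow · A = 117 · 1681 = 196700 N = 196.7 kN.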